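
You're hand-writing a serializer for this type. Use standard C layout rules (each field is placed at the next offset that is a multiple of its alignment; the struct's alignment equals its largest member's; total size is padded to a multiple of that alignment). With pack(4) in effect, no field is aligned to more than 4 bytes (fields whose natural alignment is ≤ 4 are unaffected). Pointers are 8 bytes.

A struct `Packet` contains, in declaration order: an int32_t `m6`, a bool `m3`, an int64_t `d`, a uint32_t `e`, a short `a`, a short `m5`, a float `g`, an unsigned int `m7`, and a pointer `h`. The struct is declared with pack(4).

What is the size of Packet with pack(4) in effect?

40

0..4  m6  (4B, 4-aligned)
4..5  m3  (1B, 1-aligned)
5..8  -- padding (3B)
8..16  d  (8B, 4-aligned)
16..20  e  (4B, 4-aligned)
20..22  a  (2B, 2-aligned)
22..24  m5  (2B, 2-aligned)
24..28  g  (4B, 4-aligned)
28..32  m7  (4B, 4-aligned)
32..40  h  (8B, 4-aligned)
sizeof = 40, alignof = 4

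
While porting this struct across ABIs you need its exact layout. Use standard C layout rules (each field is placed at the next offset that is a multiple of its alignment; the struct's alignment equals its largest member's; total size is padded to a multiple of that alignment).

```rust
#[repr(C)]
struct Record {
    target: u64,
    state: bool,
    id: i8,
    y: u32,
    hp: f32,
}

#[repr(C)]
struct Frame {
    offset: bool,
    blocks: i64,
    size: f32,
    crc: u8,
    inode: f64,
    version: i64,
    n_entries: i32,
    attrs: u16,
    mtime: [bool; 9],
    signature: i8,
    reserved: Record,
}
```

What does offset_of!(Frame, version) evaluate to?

Record: @0: target [8B, align 8] → 8; @8: state [1B, align 1] → 9; @9: id [1B, align 1] → 10; +2 pad (align 4); @12: y [4B, align 4] → 16; @16: hp [4B, align 4] → 20; +4 tail pad (align 8); size 24, align 8
@0: offset [1B, align 1] → 1
+7 pad (align 8)
@8: blocks [8B, align 8] → 16
@16: size [4B, align 4] → 20
@20: crc [1B, align 1] → 21
+3 pad (align 8)
@24: inode [8B, align 8] → 32
@32: version [8B, align 8] → 40

32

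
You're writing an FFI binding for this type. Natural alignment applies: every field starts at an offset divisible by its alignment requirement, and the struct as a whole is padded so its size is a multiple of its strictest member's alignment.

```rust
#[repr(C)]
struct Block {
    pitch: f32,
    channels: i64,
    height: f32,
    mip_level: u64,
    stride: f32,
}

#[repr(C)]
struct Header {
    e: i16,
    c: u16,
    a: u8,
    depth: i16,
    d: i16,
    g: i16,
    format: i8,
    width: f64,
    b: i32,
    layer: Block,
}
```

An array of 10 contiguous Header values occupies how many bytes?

720

Block: pitch at 0 (size 4, align 4) → ends 4; pad 4 to align 8 for channels; channels at 8 (size 8, align 8) → ends 16; height at 16 (size 4, align 4) → ends 20; pad 4 to align 8 for mip_level; mip_level at 24 (size 8, align 8) → ends 32; stride at 32 (size 4, align 4) → ends 36; tail pad 4 to reach multiple of 8; total 40 bytes, alignment 8
e at 0 (size 2, align 2) → ends 2
c at 2 (size 2, align 2) → ends 4
a at 4 (size 1, align 1) → ends 5
pad 1 to align 2 for depth
depth at 6 (size 2, align 2) → ends 8
d at 8 (size 2, align 2) → ends 10
g at 10 (size 2, align 2) → ends 12
format at 12 (size 1, align 1) → ends 13
pad 3 to align 8 for width
width at 16 (size 8, align 8) → ends 24
b at 24 (size 4, align 4) → ends 28
pad 4 to align 8 for layer
layer at 32 (size 40, align 8) → ends 72
total 72 bytes, alignment 8
array of 10: 10 × 72 = 720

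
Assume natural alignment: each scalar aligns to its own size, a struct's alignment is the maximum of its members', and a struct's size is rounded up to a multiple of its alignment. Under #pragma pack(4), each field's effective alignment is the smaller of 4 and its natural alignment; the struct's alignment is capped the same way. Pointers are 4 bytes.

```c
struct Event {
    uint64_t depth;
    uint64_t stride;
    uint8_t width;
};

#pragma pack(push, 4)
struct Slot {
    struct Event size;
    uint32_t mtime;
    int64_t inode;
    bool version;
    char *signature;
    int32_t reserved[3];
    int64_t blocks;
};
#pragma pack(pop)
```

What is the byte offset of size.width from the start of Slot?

16

Event: @0: depth [8B, align 8] → 8; @8: stride [8B, align 8] → 16; @16: width [1B, align 1] → 17; +7 tail pad (align 8); size 24, align 8
@0: size [24B, align 4] → 24
within Event: width at 16
0 + 16 = 16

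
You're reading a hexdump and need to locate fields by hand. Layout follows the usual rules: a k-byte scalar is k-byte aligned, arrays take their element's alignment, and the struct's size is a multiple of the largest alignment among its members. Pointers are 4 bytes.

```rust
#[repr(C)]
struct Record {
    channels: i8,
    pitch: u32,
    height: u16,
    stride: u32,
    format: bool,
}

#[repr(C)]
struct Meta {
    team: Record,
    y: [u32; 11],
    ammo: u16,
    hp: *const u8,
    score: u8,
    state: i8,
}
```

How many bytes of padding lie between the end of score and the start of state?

Record: channels at 0 (size 1, align 1) → ends 1; pad 3 to align 4 for pitch; pitch at 4 (size 4, align 4) → ends 8; height at 8 (size 2, align 2) → ends 10; pad 2 to align 4 for stride; stride at 12 (size 4, align 4) → ends 16; format at 16 (size 1, align 1) → ends 17; tail pad 3 to reach multiple of 4; total 20 bytes, alignment 4
team at 0 (size 20, align 4) → ends 20
y at 20 (size 44, align 4) → ends 64
ammo at 64 (size 2, align 2) → ends 66
pad 2 to align 4 for hp
hp at 68 (size 4, align 4) → ends 72
score at 72 (size 1, align 1) → ends 73
state at 73 (size 1, align 1) → ends 74

0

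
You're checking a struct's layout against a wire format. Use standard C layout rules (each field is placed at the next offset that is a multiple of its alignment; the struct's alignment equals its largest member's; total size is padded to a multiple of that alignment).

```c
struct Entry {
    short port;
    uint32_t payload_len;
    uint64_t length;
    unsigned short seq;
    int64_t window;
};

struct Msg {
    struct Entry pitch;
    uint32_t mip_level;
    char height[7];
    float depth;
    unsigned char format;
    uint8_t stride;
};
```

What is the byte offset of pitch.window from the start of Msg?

24

Entry: port at 0 (size 2, align 2) → ends 2; pad 2 to align 4 for payload_len; payload_len at 4 (size 4, align 4) → ends 8; length at 8 (size 8, align 8) → ends 16; seq at 16 (size 2, align 2) → ends 18; pad 6 to align 8 for window; window at 24 (size 8, align 8) → ends 32; total 32 bytes, alignment 8
pitch at 0 (size 32, align 8) → ends 32
within Entry: window at 24
0 + 24 = 24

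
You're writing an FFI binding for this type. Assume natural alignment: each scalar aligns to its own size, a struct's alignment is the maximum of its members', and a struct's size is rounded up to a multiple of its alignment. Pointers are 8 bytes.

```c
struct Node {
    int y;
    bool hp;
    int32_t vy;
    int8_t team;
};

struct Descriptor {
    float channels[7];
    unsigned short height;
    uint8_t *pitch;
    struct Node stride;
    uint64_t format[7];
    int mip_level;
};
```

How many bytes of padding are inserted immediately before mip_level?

0

Node: y at 0 (size 4, align 4) → ends 4; hp at 4 (size 1, align 1) → ends 5; pad 3 to align 4 for vy; vy at 8 (size 4, align 4) → ends 12; team at 12 (size 1, align 1) → ends 13; tail pad 3 to reach multiple of 4; total 16 bytes, alignment 4
channels at 0 (size 28, align 4) → ends 28
height at 28 (size 2, align 2) → ends 30
pad 2 to align 8 for pitch
pitch at 32 (size 8, align 8) → ends 40
stride at 40 (size 16, align 4) → ends 56
format at 56 (size 56, align 8) → ends 112
mip_level at 112 (size 4, align 4) → ends 116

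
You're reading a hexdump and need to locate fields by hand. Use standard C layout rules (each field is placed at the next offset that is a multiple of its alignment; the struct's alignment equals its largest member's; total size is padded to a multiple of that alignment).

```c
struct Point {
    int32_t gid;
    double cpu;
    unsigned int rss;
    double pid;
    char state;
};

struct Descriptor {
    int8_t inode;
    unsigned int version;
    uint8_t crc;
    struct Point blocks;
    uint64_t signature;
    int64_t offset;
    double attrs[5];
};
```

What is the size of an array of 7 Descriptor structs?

Point: 0..4  gid  (4B, 4-aligned); 4..8  -- padding (4B); 8..16  cpu  (8B, 8-aligned); 16..20  rss  (4B, 4-aligned); 20..24  -- padding (4B); 24..32  pid  (8B, 8-aligned); 32..33  state  (1B, 1-aligned); 33..40  -- tail padding (7B); sizeof = 40, alignof = 8
0..1  inode  (1B, 1-aligned)
1..4  -- padding (3B)
4..8  version  (4B, 4-aligned)
8..9  crc  (1B, 1-aligned)
9..16  -- padding (7B)
16..56  blocks  (40B, 8-aligned)
56..64  signature  (8B, 8-aligned)
64..72  offset  (8B, 8-aligned)
72..112  attrs  (40B, 8-aligned)
sizeof = 112, alignof = 8
array of 7: 7 × 112 = 784

784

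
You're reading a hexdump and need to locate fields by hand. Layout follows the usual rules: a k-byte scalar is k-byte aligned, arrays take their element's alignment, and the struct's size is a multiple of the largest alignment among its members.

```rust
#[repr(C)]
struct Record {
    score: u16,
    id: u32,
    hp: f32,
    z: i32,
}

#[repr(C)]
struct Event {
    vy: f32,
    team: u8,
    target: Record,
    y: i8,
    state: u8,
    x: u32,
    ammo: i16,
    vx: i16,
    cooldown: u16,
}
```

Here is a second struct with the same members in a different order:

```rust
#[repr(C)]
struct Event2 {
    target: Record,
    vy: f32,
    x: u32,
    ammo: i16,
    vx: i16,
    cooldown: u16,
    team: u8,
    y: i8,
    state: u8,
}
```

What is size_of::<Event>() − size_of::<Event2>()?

Record: score at 0 (size 2, align 2) → ends 2; pad 2 to align 4 for id; id at 4 (size 4, align 4) → ends 8; hp at 8 (size 4, align 4) → ends 12; z at 12 (size 4, align 4) → ends 16; total 16 bytes, alignment 4
vy at 0 (size 4, align 4) → ends 4
team at 4 (size 1, align 1) → ends 5
pad 3 to align 4 for target
target at 8 (size 16, align 4) → ends 24
y at 24 (size 1, align 1) → ends 25
state at 25 (size 1, align 1) → ends 26
pad 2 to align 4 for x
x at 28 (size 4, align 4) → ends 32
ammo at 32 (size 2, align 2) → ends 34
vx at 34 (size 2, align 2) → ends 36
cooldown at 36 (size 2, align 2) → ends 38
tail pad 2 to reach multiple of 4
total 40 bytes, alignment 4
— Event2 —
target at 0 (size 16, align 4) → ends 16
vy at 16 (size 4, align 4) → ends 20
x at 20 (size 4, align 4) → ends 24
ammo at 24 (size 2, align 2) → ends 26
vx at 26 (size 2, align 2) → ends 28
cooldown at 28 (size 2, align 2) → ends 30
team at 30 (size 1, align 1) → ends 31
y at 31 (size 1, align 1) → ends 32
state at 32 (size 1, align 1) → ends 33
tail pad 3 to reach multiple of 4
total 36 bytes, alignment 4
40 − 36 = 4

4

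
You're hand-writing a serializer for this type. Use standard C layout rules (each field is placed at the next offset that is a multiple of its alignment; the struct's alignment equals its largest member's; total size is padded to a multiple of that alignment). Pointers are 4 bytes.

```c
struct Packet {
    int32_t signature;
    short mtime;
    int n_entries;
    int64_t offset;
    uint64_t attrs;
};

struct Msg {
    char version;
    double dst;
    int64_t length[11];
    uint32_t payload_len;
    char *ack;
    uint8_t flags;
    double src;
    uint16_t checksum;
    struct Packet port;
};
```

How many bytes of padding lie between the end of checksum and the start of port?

Packet: @0: signature [4B, align 4] → 4; @4: mtime [2B, align 2] → 6; +2 pad (align 4); @8: n_entries [4B, align 4] → 12; +4 pad (align 8); @16: offset [8B, align 8] → 24; @24: attrs [8B, align 8] → 32; size 32, align 8
@0: version [1B, align 1] → 1
+7 pad (align 8)
@8: dst [8B, align 8] → 16
@16: length [88B, align 8] → 104
@104: payload_len [4B, align 4] → 108
@108: ack [4B, align 4] → 112
@112: flags [1B, align 1] → 113
+7 pad (align 8)
@120: src [8B, align 8] → 128
@128: checksum [2B, align 2] → 130
+6 pad (align 8)
@136: port [32B, align 8] → 168

6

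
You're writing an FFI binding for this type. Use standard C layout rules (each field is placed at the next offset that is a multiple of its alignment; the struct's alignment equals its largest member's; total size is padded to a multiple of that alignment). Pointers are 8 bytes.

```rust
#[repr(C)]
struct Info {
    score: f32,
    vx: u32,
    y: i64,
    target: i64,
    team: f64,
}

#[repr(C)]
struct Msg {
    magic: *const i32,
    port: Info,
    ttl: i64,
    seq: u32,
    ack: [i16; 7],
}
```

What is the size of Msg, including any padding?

72 bytes

Info: score at 0 (size 4, align 4) → ends 4; vx at 4 (size 4, align 4) → ends 8; y at 8 (size 8, align 8) → ends 16; target at 16 (size 8, align 8) → ends 24; team at 24 (size 8, align 8) → ends 32; total 32 bytes, alignment 8
magic at 0 (size 8, align 8) → ends 8
port at 8 (size 32, align 8) → ends 40
ttl at 40 (size 8, align 8) → ends 48
seq at 48 (size 4, align 4) → ends 52
ack at 52 (size 14, align 2) → ends 66
tail pad 6 to reach multiple of 8
total 72 bytes, alignment 8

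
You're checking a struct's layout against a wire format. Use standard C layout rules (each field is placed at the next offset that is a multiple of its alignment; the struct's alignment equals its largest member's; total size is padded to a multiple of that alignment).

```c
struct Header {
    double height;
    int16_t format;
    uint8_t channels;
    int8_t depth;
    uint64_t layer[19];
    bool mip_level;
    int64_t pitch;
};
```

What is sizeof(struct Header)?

height at 0 (size 8, align 8) → ends 8
format at 8 (size 2, align 2) → ends 10
channels at 10 (size 1, align 1) → ends 11
depth at 11 (size 1, align 1) → ends 12
pad 4 to align 8 for layer
layer at 16 (size 152, align 8) → ends 168
mip_level at 168 (size 1, align 1) → ends 169
pad 7 to align 8 for pitch
pitch at 176 (size 8, align 8) → ends 184
total 184 bytes, alignment 8

184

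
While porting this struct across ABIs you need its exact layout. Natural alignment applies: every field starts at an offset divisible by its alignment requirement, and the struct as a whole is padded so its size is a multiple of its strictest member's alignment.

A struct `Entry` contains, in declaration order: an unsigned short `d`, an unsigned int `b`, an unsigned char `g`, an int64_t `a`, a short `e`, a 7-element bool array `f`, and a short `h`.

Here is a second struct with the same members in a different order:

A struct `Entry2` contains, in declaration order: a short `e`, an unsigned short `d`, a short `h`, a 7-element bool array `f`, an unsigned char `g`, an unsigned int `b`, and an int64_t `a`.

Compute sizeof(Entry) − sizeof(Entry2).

0..2  d  (2B, 2-aligned)
2..4  -- padding (2B)
4..8  b  (4B, 4-aligned)
8..9  g  (1B, 1-aligned)
9..16  -- padding (7B)
16..24  a  (8B, 8-aligned)
24..26  e  (2B, 2-aligned)
26..33  f  (7B, 1-aligned)
33..34  -- padding (1B)
34..36  h  (2B, 2-aligned)
36..40  -- tail padding (4B)
sizeof = 40, alignof = 8
— Entry2 —
0..2  e  (2B, 2-aligned)
2..4  d  (2B, 2-aligned)
4..6  h  (2B, 2-aligned)
6..13  f  (7B, 1-aligned)
13..14  g  (1B, 1-aligned)
14..16  -- padding (2B)
16..20  b  (4B, 4-aligned)
20..24  -- padding (4B)
24..32  a  (8B, 8-aligned)
sizeof = 32, alignof = 8
40 − 32 = 8

8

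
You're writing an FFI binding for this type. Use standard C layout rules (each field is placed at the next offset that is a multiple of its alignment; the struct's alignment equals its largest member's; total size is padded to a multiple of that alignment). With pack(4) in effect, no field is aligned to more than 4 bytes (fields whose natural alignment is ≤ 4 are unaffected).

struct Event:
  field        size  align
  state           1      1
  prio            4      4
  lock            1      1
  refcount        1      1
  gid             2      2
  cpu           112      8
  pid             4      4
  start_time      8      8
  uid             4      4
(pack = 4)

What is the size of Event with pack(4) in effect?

140

0..1  state  (1B, 1-aligned)
1..4  -- padding (3B)
4..8  prio  (4B, 4-aligned)
8..9  lock  (1B, 1-aligned)
9..10  refcount  (1B, 1-aligned)
10..12  gid  (2B, 2-aligned)
12..124  cpu  (112B, 4-aligned)
124..128  pid  (4B, 4-aligned)
128..136  start_time  (8B, 4-aligned)
136..140  uid  (4B, 4-aligned)
sizeof = 140, alignof = 4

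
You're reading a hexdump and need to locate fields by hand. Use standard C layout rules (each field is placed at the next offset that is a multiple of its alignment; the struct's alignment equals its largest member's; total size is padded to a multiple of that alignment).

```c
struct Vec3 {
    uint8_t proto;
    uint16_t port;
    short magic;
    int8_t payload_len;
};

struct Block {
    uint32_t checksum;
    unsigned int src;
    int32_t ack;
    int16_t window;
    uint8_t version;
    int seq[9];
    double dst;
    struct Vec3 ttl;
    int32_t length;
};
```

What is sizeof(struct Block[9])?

Vec3: proto at 0 (size 1, align 1) → ends 1; pad 1 to align 2 for port; port at 2 (size 2, align 2) → ends 4; magic at 4 (size 2, align 2) → ends 6; payload_len at 6 (size 1, align 1) → ends 7; tail pad 1 to reach multiple of 2; total 8 bytes, alignment 2
checksum at 0 (size 4, align 4) → ends 4
src at 4 (size 4, align 4) → ends 8
ack at 8 (size 4, align 4) → ends 12
window at 12 (size 2, align 2) → ends 14
version at 14 (size 1, align 1) → ends 15
pad 1 to align 4 for seq
seq at 16 (size 36, align 4) → ends 52
pad 4 to align 8 for dst
dst at 56 (size 8, align 8) → ends 64
ttl at 64 (size 8, align 2) → ends 72
length at 72 (size 4, align 4) → ends 76
tail pad 4 to reach multiple of 8
total 80 bytes, alignment 8
array of 9: 9 × 80 = 720

720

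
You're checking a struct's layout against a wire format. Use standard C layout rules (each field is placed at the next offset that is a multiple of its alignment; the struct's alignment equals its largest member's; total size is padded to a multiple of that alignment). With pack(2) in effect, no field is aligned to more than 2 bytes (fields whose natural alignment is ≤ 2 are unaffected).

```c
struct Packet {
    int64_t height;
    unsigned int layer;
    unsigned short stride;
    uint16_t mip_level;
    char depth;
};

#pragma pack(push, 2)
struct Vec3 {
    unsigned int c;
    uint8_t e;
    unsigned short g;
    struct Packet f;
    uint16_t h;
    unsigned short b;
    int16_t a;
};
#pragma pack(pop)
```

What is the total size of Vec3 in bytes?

38 bytes

Packet: height at 0 (size 8, align 8) → ends 8; layer at 8 (size 4, align 4) → ends 12; stride at 12 (size 2, align 2) → ends 14; mip_level at 14 (size 2, align 2) → ends 16; depth at 16 (size 1, align 1) → ends 17; tail pad 7 to reach multiple of 8; total 24 bytes, alignment 8
c at 0 (size 4, align 2) → ends 4
e at 4 (size 1, align 1) → ends 5
pad 1 to align 2 for g
g at 6 (size 2, align 2) → ends 8
f at 8 (size 24, align 2) → ends 32
h at 32 (size 2, align 2) → ends 34
b at 34 (size 2, align 2) → ends 36
a at 36 (size 2, align 2) → ends 38
total 38 bytes, alignment 2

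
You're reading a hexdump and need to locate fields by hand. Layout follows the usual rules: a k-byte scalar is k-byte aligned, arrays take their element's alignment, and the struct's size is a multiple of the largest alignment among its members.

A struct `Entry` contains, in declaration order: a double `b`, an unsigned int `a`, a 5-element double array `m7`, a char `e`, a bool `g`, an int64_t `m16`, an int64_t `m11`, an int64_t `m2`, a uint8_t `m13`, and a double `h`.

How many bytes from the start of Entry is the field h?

96

b at 0 (size 8, align 8) → ends 8
a at 8 (size 4, align 4) → ends 12
pad 4 to align 8 for m7
m7 at 16 (size 40, align 8) → ends 56
e at 56 (size 1, align 1) → ends 57
g at 57 (size 1, align 1) → ends 58
pad 6 to align 8 for m16
m16 at 64 (size 8, align 8) → ends 72
m11 at 72 (size 8, align 8) → ends 80
m2 at 80 (size 8, align 8) → ends 88
m13 at 88 (size 1, align 1) → ends 89
pad 7 to align 8 for h
h at 96 (size 8, align 8) → ends 104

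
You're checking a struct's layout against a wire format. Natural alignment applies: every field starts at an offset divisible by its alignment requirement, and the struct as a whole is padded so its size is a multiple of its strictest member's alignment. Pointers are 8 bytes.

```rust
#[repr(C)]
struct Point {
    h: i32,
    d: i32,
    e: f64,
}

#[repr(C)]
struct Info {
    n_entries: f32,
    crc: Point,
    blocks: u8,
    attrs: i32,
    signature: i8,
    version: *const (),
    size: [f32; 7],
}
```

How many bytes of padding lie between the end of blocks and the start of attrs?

Point: 0..4  h  (4B, 4-aligned); 4..8  d  (4B, 4-aligned); 8..16  e  (8B, 8-aligned); sizeof = 16, alignof = 8
0..4  n_entries  (4B, 4-aligned)
4..8  -- padding (4B)
8..24  crc  (16B, 8-aligned)
24..25  blocks  (1B, 1-aligned)
25..28  -- padding (3B)
28..32  attrs  (4B, 4-aligned)

3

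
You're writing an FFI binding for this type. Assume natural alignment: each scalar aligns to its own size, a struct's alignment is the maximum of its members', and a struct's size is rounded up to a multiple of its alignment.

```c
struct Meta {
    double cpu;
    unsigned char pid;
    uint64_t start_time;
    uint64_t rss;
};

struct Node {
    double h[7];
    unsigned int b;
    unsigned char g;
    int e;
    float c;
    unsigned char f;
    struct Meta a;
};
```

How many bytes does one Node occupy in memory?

Meta: 0..8  cpu  (8B, 8-aligned); 8..9  pid  (1B, 1-aligned); 9..16  -- padding (7B); 16..24  start_time  (8B, 8-aligned); 24..32  rss  (8B, 8-aligned); sizeof = 32, alignof = 8
0..56  h  (56B, 8-aligned)
56..60  b  (4B, 4-aligned)
60..61  g  (1B, 1-aligned)
61..64  -- padding (3B)
64..68  e  (4B, 4-aligned)
68..72  c  (4B, 4-aligned)
72..73  f  (1B, 1-aligned)
73..80  -- padding (7B)
80..112  a  (32B, 8-aligned)
sizeof = 112, alignof = 8

112 bytes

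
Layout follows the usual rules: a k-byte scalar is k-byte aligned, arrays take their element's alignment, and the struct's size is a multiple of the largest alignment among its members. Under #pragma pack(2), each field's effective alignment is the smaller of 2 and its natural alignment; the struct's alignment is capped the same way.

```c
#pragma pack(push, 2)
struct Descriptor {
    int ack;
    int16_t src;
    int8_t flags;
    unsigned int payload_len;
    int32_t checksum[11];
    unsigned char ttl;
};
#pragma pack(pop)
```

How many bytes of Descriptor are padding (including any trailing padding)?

2

@0: ack [4B, align 2] → 4
@4: src [2B, align 2] → 6
@6: flags [1B, align 1] → 7
+1 pad (align 2)
@8: payload_len [4B, align 2] → 12
@12: checksum [44B, align 2] → 56
@56: ttl [1B, align 1] → 57
+1 tail pad (align 2)
size 58, align 2
data bytes 56, size 58 → padding 2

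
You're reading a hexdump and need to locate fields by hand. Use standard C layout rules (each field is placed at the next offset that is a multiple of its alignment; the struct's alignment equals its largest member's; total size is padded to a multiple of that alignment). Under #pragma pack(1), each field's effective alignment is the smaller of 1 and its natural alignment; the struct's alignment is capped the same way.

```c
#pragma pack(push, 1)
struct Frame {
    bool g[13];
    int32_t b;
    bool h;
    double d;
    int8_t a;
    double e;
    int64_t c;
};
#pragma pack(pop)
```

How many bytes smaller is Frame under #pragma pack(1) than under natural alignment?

13

natural layout:
  @0: g [13B, align 1] → 13
  +3 pad (align 4)
  @16: b [4B, align 4] → 20
  @20: h [1B, align 1] → 21
  +3 pad (align 8)
  @24: d [8B, align 8] → 32
  @32: a [1B, align 1] → 33
  +7 pad (align 8)
  @40: e [8B, align 8] → 48
  @48: c [8B, align 8] → 56
  size 56, align 8
packed(1) layout:
  @0: g [13B, align 1] → 13
  @13: b [4B, align 1] → 17
  @17: h [1B, align 1] → 18
  @18: d [8B, align 1] → 26
  @26: a [1B, align 1] → 27
  @27: e [8B, align 1] → 35
  @35: c [8B, align 1] → 43
  size 43, align 1
56 − 43 = 13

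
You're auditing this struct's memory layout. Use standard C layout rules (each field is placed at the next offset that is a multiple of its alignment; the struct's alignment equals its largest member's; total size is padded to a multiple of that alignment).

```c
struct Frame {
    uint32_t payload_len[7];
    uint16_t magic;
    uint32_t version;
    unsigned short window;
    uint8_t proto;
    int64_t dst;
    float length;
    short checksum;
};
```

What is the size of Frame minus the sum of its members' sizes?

5

payload_len at 0 (size 28, align 4) → ends 28
magic at 28 (size 2, align 2) → ends 30
pad 2 to align 4 for version
version at 32 (size 4, align 4) → ends 36
window at 36 (size 2, align 2) → ends 38
proto at 38 (size 1, align 1) → ends 39
pad 1 to align 8 for dst
dst at 40 (size 8, align 8) → ends 48
length at 48 (size 4, align 4) → ends 52
checksum at 52 (size 2, align 2) → ends 54
tail pad 2 to reach multiple of 8
total 56 bytes, alignment 8
data bytes 51, size 56 → padding 5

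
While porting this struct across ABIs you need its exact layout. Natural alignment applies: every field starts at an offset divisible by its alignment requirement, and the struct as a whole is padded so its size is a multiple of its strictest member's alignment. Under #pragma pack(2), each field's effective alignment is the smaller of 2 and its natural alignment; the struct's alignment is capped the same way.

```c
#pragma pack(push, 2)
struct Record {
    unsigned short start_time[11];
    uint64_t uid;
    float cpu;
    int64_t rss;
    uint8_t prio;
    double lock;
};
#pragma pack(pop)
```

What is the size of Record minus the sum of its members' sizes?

1

start_time at 0 (size 22, align 2) → ends 22
uid at 22 (size 8, align 2) → ends 30
cpu at 30 (size 4, align 2) → ends 34
rss at 34 (size 8, align 2) → ends 42
prio at 42 (size 1, align 1) → ends 43
pad 1 to align 2 for lock
lock at 44 (size 8, align 2) → ends 52
total 52 bytes, alignment 2
data bytes 51, size 52 → padding 1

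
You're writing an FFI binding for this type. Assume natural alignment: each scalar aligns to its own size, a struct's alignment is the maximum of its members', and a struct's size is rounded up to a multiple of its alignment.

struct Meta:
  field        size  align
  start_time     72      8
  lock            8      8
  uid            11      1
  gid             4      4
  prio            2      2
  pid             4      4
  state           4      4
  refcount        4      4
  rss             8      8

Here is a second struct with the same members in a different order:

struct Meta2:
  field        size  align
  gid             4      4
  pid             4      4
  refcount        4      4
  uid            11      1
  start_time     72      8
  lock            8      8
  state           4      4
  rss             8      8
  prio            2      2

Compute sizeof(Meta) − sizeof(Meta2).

start_time at 0 (size 72, align 8) → ends 72
lock at 72 (size 8, align 8) → ends 80
uid at 80 (size 11, align 1) → ends 91
pad 1 to align 4 for gid
gid at 92 (size 4, align 4) → ends 96
prio at 96 (size 2, align 2) → ends 98
pad 2 to align 4 for pid
pid at 100 (size 4, align 4) → ends 104
state at 104 (size 4, align 4) → ends 108
refcount at 108 (size 4, align 4) → ends 112
rss at 112 (size 8, align 8) → ends 120
total 120 bytes, alignment 8
— Meta2 —
gid at 0 (size 4, align 4) → ends 4
pid at 4 (size 4, align 4) → ends 8
refcount at 8 (size 4, align 4) → ends 12
uid at 12 (size 11, align 1) → ends 23
pad 1 to align 8 for start_time
start_time at 24 (size 72, align 8) → ends 96
lock at 96 (size 8, align 8) → ends 104
state at 104 (size 4, align 4) → ends 108
pad 4 to align 8 for rss
rss at 112 (size 8, align 8) → ends 120
prio at 120 (size 2, align 2) → ends 122
tail pad 6 to reach multiple of 8
total 128 bytes, alignment 8
120 − 128 = -8

-8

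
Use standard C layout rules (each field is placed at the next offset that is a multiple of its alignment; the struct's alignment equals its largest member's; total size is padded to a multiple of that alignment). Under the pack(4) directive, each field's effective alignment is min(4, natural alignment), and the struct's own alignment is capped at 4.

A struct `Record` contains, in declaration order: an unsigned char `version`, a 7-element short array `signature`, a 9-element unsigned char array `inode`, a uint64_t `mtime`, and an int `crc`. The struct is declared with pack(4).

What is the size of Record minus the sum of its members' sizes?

version at 0 (size 1, align 1) → ends 1
pad 1 to align 2 for signature
signature at 2 (size 14, align 2) → ends 16
inode at 16 (size 9, align 1) → ends 25
pad 3 to align 4 for mtime
mtime at 28 (size 8, align 4) → ends 36
crc at 36 (size 4, align 4) → ends 40
total 40 bytes, alignment 4
data bytes 36, size 40 → padding 4

4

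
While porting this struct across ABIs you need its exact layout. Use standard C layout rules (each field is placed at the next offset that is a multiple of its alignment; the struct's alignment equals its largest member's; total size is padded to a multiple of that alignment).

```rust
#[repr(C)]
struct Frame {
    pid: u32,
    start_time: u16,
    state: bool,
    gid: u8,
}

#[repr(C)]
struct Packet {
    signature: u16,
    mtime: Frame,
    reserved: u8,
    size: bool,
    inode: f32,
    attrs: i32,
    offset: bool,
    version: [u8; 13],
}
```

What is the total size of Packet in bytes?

40 bytes

Frame: pid at 0 (size 4, align 4) → ends 4; start_time at 4 (size 2, align 2) → ends 6; state at 6 (size 1, align 1) → ends 7; gid at 7 (size 1, align 1) → ends 8; total 8 bytes, alignment 4
signature at 0 (size 2, align 2) → ends 2
pad 2 to align 4 for mtime
mtime at 4 (size 8, align 4) → ends 12
reserved at 12 (size 1, align 1) → ends 13
size at 13 (size 1, align 1) → ends 14
pad 2 to align 4 for inode
inode at 16 (size 4, align 4) → ends 20
attrs at 20 (size 4, align 4) → ends 24
offset at 24 (size 1, align 1) → ends 25
version at 25 (size 13, align 1) → ends 38
tail pad 2 to reach multiple of 4
total 40 bytes, alignment 4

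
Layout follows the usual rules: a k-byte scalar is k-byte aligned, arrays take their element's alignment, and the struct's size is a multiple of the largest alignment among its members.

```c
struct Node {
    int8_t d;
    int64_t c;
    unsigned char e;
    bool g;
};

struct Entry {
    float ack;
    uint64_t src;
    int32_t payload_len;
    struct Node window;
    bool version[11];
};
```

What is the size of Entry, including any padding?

Node: 0..1  d  (1B, 1-aligned); 1..8  -- padding (7B); 8..16  c  (8B, 8-aligned); 16..17  e  (1B, 1-aligned); 17..18  g  (1B, 1-aligned); 18..24  -- tail padding (6B); sizeof = 24, alignof = 8
0..4  ack  (4B, 4-aligned)
4..8  -- padding (4B)
8..16  src  (8B, 8-aligned)
16..20  payload_len  (4B, 4-aligned)
20..24  -- padding (4B)
24..48  window  (24B, 8-aligned)
48..59  version  (11B, 1-aligned)
59..64  -- tail padding (5B)
sizeof = 64, alignof = 8

64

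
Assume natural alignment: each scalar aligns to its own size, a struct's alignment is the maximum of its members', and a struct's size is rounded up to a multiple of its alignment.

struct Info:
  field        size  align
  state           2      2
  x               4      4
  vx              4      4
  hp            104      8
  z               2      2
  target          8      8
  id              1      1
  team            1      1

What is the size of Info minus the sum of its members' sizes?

0..2  state  (2B, 2-aligned)
2..4  -- padding (2B)
4..8  x  (4B, 4-aligned)
8..12  vx  (4B, 4-aligned)
12..16  -- padding (4B)
16..120  hp  (104B, 8-aligned)
120..122  z  (2B, 2-aligned)
122..128  -- padding (6B)
128..136  target  (8B, 8-aligned)
136..137  id  (1B, 1-aligned)
137..138  team  (1B, 1-aligned)
138..144  -- tail padding (6B)
sizeof = 144, alignof = 8
data bytes 126, size 144 → padding 18

18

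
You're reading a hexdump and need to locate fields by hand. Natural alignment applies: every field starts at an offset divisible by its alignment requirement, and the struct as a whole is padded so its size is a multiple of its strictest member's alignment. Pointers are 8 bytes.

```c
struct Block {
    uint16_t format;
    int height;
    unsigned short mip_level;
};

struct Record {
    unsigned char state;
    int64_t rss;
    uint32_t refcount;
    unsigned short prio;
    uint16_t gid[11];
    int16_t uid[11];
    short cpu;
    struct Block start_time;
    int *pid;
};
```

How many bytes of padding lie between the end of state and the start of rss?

Block: 0..2  format  (2B, 2-aligned); 2..4  -- padding (2B); 4..8  height  (4B, 4-aligned); 8..10  mip_level  (2B, 2-aligned); 10..12  -- tail padding (2B); sizeof = 12, alignof = 4
0..1  state  (1B, 1-aligned)
1..8  -- padding (7B)
8..16  rss  (8B, 8-aligned)

7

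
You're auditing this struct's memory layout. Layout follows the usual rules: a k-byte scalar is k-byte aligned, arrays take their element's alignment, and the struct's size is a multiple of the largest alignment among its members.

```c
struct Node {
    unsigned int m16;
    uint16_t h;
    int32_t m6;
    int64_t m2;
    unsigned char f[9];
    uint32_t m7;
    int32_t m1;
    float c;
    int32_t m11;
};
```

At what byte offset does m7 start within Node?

36

m16 at 0 (size 4, align 4) → ends 4
h at 4 (size 2, align 2) → ends 6
pad 2 to align 4 for m6
m6 at 8 (size 4, align 4) → ends 12
pad 4 to align 8 for m2
m2 at 16 (size 8, align 8) → ends 24
f at 24 (size 9, align 1) → ends 33
pad 3 to align 4 for m7
m7 at 36 (size 4, align 4) → ends 40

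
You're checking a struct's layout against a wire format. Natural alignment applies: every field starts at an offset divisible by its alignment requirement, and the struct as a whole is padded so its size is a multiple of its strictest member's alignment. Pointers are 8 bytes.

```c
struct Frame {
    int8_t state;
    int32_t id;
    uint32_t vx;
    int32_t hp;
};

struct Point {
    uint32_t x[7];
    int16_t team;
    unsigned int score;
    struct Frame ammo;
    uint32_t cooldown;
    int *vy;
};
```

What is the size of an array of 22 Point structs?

1408

Frame: state at 0 (size 1, align 1) → ends 1; pad 3 to align 4 for id; id at 4 (size 4, align 4) → ends 8; vx at 8 (size 4, align 4) → ends 12; hp at 12 (size 4, align 4) → ends 16; total 16 bytes, alignment 4
x at 0 (size 28, align 4) → ends 28
team at 28 (size 2, align 2) → ends 30
pad 2 to align 4 for score
score at 32 (size 4, align 4) → ends 36
ammo at 36 (size 16, align 4) → ends 52
cooldown at 52 (size 4, align 4) → ends 56
vy at 56 (size 8, align 8) → ends 64
total 64 bytes, alignment 8
array of 22: 22 × 64 = 1408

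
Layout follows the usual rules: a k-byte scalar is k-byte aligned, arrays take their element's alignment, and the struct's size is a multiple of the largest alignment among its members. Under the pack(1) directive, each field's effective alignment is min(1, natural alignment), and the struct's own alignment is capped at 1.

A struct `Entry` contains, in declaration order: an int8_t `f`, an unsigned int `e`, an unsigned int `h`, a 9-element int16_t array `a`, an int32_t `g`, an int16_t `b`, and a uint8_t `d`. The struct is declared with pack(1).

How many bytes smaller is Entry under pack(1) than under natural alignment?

6

natural layout:
  @0: f [1B, align 1] → 1
  +3 pad (align 4)
  @4: e [4B, align 4] → 8
  @8: h [4B, align 4] → 12
  @12: a [18B, align 2] → 30
  +2 pad (align 4)
  @32: g [4B, align 4] → 36
  @36: b [2B, align 2] → 38
  @38: d [1B, align 1] → 39
  +1 tail pad (align 4)
  size 40, align 4
packed(1) layout:
  @0: f [1B, align 1] → 1
  @1: e [4B, align 1] → 5
  @5: h [4B, align 1] → 9
  @9: a [18B, align 1] → 27
  @27: g [4B, align 1] → 31
  @31: b [2B, align 1] → 33
  @33: d [1B, align 1] → 34
  size 34, align 1
40 − 34 = 6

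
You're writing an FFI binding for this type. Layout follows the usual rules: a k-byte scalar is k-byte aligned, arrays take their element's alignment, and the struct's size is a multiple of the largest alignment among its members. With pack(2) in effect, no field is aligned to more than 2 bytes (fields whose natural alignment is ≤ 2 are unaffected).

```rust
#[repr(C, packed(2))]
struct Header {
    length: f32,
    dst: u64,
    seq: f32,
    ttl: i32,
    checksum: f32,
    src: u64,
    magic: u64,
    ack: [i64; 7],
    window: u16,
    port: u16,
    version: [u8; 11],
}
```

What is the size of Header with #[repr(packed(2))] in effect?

112

0..4  length  (4B, 2-aligned)
4..12  dst  (8B, 2-aligned)
12..16  seq  (4B, 2-aligned)
16..20  ttl  (4B, 2-aligned)
20..24  checksum  (4B, 2-aligned)
24..32  src  (8B, 2-aligned)
32..40  magic  (8B, 2-aligned)
40..96  ack  (56B, 2-aligned)
96..98  window  (2B, 2-aligned)
98..100  port  (2B, 2-aligned)
100..111  version  (11B, 1-aligned)
111..112  -- tail padding (1B)
sizeof = 112, alignof = 2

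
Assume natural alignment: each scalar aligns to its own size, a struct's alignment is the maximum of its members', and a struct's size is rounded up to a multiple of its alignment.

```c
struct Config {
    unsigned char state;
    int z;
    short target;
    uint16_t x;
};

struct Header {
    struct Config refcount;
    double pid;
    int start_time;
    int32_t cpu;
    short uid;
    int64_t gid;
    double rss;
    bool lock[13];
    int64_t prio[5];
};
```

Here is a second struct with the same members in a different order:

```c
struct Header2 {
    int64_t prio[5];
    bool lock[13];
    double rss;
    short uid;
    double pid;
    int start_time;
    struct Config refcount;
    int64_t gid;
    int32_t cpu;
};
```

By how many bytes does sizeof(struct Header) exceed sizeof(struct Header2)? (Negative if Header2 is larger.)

0

Config: @0: state [1B, align 1] → 1; +3 pad (align 4); @4: z [4B, align 4] → 8; @8: target [2B, align 2] → 10; @10: x [2B, align 2] → 12; size 12, align 4
@0: refcount [12B, align 4] → 12
+4 pad (align 8)
@16: pid [8B, align 8] → 24
@24: start_time [4B, align 4] → 28
@28: cpu [4B, align 4] → 32
@32: uid [2B, align 2] → 34
+6 pad (align 8)
@40: gid [8B, align 8] → 48
@48: rss [8B, align 8] → 56
@56: lock [13B, align 1] → 69
+3 pad (align 8)
@72: prio [40B, align 8] → 112
size 112, align 8
— Header2 —
@0: prio [40B, align 8] → 40
@40: lock [13B, align 1] → 53
+3 pad (align 8)
@56: rss [8B, align 8] → 64
@64: uid [2B, align 2] → 66
+6 pad (align 8)
@72: pid [8B, align 8] → 80
@80: start_time [4B, align 4] → 84
@84: refcount [12B, align 4] → 96
@96: gid [8B, align 8] → 104
@104: cpu [4B, align 4] → 108
+4 tail pad (align 8)
size 112, align 8
112 − 112 = 0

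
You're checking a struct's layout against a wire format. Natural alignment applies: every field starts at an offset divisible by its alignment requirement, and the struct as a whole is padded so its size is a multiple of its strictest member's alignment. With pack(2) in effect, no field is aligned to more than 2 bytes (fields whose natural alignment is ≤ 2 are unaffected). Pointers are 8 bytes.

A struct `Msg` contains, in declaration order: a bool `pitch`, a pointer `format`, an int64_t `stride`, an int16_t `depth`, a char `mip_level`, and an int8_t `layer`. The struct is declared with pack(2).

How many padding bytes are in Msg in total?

1

pitch at 0 (size 1, align 1) → ends 1
pad 1 to align 2 for format
format at 2 (size 8, align 2) → ends 10
stride at 10 (size 8, align 2) → ends 18
depth at 18 (size 2, align 2) → ends 20
mip_level at 20 (size 1, align 1) → ends 21
layer at 21 (size 1, align 1) → ends 22
total 22 bytes, alignment 2
data bytes 21, size 22 → padding 1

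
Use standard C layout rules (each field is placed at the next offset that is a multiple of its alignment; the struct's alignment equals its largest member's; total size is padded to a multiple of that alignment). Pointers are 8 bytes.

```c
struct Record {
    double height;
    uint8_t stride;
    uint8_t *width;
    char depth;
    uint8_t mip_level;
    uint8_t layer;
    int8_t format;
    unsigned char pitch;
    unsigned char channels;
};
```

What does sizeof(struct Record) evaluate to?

32

0..8  height  (8B, 8-aligned)
8..9  stride  (1B, 1-aligned)
9..16  -- padding (7B)
16..24  width  (8B, 8-aligned)
24..25  depth  (1B, 1-aligned)
25..26  mip_level  (1B, 1-aligned)
26..27  layer  (1B, 1-aligned)
27..28  format  (1B, 1-aligned)
28..29  pitch  (1B, 1-aligned)
29..30  channels  (1B, 1-aligned)
30..32  -- tail padding (2B)
sizeof = 32, alignof = 8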